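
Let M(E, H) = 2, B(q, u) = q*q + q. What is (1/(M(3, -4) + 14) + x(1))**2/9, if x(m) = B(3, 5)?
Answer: 37249/2304 ≈ 16.167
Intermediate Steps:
B(q, u) = q + q**2 (B(q, u) = q**2 + q = q + q**2)
x(m) = 12 (x(m) = 3*(1 + 3) = 3*4 = 12)
(1/(M(3, -4) + 14) + x(1))**2/9 = (1/(2 + 14) + 12)**2/9 = (1/16 + 12)**2*(1/9) = (193/16)**2*(1/9) = (37249/256)*(1/9) = 37249/2304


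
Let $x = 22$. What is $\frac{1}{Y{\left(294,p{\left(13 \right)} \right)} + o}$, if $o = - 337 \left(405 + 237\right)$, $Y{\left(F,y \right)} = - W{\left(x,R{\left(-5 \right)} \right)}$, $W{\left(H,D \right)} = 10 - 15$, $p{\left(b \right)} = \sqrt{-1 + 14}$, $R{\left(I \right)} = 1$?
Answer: $- \frac{1}{216349} \approx -4.6222 \cdot 10^{-6}$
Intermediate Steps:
$p{\left(b \right)} = \sqrt{13}$
$W{\left(H,D \right)} = -5$
$Y{\left(F,y \right)} = 5$ ($Y{\left(F,y \right)} = \left(-1\right) \left(-5\right) = 5$)
$o = -216354$ ($o = \left(-337\right) 642 = -216354$)
$\frac{1}{Y{\left(294,p{\left(13 \right)} \right)} + o} = \frac{1}{5 - 216354} = \frac{1}{-216349} = - \frac{1}{216349}$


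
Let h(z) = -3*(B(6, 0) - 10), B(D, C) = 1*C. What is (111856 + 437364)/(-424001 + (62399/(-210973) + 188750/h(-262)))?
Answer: -347611773180/264376360741 ≈ -1.3148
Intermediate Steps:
B(D, C) = C
h(z) = 30 (h(z) = -3*(0 - 10) = -3*(-10) = 30)
(111856 + 437364)/(-424001 + (62399/(-210973) + 188750/h(-262))) = (111856 + 437364)/(-424001 + (62399/(-210973) + 188750/30)) = 549220/(-424001 + (62399*(-1/210973) + 188750*(1/30))) = 549220/(-424001 + (-62399/210973 + 18875/3)) = 549220/(-424001 + 3981928178/632919) = 549220/(-264376360741/632919) = 549220*(-632919/264376360741) = -347611773180/264376360741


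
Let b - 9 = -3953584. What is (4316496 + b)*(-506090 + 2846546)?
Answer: 849400631976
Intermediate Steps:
b = -3953575 (b = 9 - 3953584 = -3953575)
(4316496 + b)*(-506090 + 2846546) = (4316496 - 3953575)*(-506090 + 2846546) = 362921*2340456 = 849400631976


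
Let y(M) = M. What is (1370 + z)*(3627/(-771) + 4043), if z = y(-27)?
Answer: 1393821806/257 ≈ 5.4234e+6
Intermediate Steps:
z = -27
(1370 + z)*(3627/(-771) + 4043) = (1370 - 27)*(3627/(-771) + 4043) = 1343*(3627*(-1/771) + 4043) = 1343*(-1209/257 + 4043) = 1343*(1037842/257) = 1393821806/257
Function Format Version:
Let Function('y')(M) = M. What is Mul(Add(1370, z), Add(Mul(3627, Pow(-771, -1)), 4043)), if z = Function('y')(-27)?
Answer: Rational(1393821806, 257) ≈ 5.4234e+6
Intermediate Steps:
z = -27
Mul(Add(1370, z), Add(Mul(3627, Pow(-771, -1)), 4043)) = Mul(Add(1370, -27), Add(Mul(3627, Pow(-771, -1)), 4043)) = Mul(1343, Add(Mul(3627, Rational(-1, 771)), 4043)) = Mul(1343, Add(Rational(-1209, 257), 4043)) = Mul(1343, Rational(1037842, 257)) = Rational(1393821806, 257)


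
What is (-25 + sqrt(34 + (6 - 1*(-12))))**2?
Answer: 677 - 100*sqrt(13) ≈ 316.44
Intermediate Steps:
(-25 + sqrt(34 + (6 - 1*(-12))))**2 = (-25 + sqrt(34 + (6 + 12)))**2 = (-25 + sqrt(34 + 18))**2 = (-25 + sqrt(52))**2 = (-25 + 2*sqrt(13))**2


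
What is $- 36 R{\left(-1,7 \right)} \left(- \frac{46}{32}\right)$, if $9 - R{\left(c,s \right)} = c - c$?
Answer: $\frac{1863}{4} \approx 465.75$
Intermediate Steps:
$R{\left(c,s \right)} = 9$ ($R{\left(c,s \right)} = 9 - \left(c - c\right) = 9 - 0 = 9 + 0 = 9$)
$- 36 R{\left(-1,7 \right)} \left(- \frac{46}{32}\right) = \left(-36\right) 9 \left(- \frac{46}{32}\right) = - 324 \left(\left(-46\right) \frac{1}{32}\right) = \left(-324\right) \left(- \frac{23}{16}\right) = \frac{1863}{4}$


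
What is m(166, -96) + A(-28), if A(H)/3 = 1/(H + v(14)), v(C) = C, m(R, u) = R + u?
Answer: 977/14 ≈ 69.786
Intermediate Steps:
A(H) = 3/(14 + H) (A(H) = 3/(H + 14) = 3/(14 + H))
m(166, -96) + A(-28) = (166 - 96) + 3/(14 - 28) = 70 + 3/(-14) = 70 + 3*(-1/14) = 70 - 3/14 = 977/14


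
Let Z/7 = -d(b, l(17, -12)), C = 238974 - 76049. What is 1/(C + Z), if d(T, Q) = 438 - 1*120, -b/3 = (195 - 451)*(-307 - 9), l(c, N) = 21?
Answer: 1/160699 ≈ 6.2228e-6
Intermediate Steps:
b = -242688 (b = -3*(195 - 451)*(-307 - 9) = -(-768)*(-316) = -3*80896 = -242688)
C = 162925
d(T, Q) = 318 (d(T, Q) = 438 - 120 = 318)
Z = -2226 (Z = 7*(-1*318) = 7*(-318) = -2226)
1/(C + Z) = 1/(162925 - 2226) = 1/160699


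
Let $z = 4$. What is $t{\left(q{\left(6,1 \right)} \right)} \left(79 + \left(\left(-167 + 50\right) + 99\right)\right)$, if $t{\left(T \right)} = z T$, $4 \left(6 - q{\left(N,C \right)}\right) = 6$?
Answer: $1098$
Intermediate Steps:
$q{\left(N,C \right)} = \frac{9}{2}$ ($q{\left(N,C \right)} = 6 - \frac{3}{2} = \frac{9}{2}$)
$t{\left(T \right)} = 4 T$
$t{\left(q{\left(6,1 \right)} \right)} \left(79 + \left(\left(-167 + 50\right) + 99\right)\right) = 4 \cdot \frac{9}{2} \left(79 + \left(\left(-167 + 50\right) + 99\right)\right) = 18 \left(79 + \left(-117 + 99\right)\right) = 18 \left(79 - 18\right) = 18 \cdot 61 = 1098$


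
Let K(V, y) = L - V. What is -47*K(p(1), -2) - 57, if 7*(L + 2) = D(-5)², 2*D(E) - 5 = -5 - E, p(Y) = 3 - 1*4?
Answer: -1455/28 ≈ -51.964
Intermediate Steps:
p(Y) = -1 (p(Y) = 3 - 4 = -1)
D(E) = -E/2 (D(E) = 5/2 + (-5 - E)/2 = 5/2 + (-5/2 - E/2) = -E/2)
L = -31/28 (L = -2 + (-½*(-5))²/7 = -2 + (5/2)²/7 = -2 + (⅐)*(25/4) = -2 + 25/28 = -31/28 ≈ -1.1071)
K(V, y) = -31/28 - V
-47*K(p(1), -2) - 57 = -47*(-31/28 - 1*(-1)) - 57 = -47*(-31/28 + 1) - 57 = -47*(-3/28) - 57 = 141/28 - 57 = -1455/28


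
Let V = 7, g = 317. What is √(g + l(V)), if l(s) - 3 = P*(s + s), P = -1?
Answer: 3*√34 ≈ 17.493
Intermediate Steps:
l(s) = 3 - 2*s (l(s) = 3 - (s + s) = 3 - 2*s)
√(g + l(V)) = √(317 + (3 - 2*7)) = √(317 + (3 - 14)) = √(317 - 11) = √306 = 3*√34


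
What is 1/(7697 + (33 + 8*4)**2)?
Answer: 1/11922 ≈ 8.3879e-5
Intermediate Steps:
1/(7697 + (33 + 8*4)**2) = 1/(7697 + (33 + 32)**2) = 1/(7697 + 65**2) = 1/(7697 + 4225) = 1/11922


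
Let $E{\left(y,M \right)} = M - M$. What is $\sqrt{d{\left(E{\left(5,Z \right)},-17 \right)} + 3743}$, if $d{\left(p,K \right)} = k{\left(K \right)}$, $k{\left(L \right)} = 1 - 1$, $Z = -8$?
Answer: $\sqrt{3743} \approx 61.18$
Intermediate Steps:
$E{\left(y,M \right)} = 0$
$k{\left(L \right)} = 0$ ($k{\left(L \right)} = 1 - 1 = 0$)
$d{\left(p,K \right)} = 0$
$\sqrt{d{\left(E{\left(5,Z \right)},-17 \right)} + 3743} = \sqrt{0 + 3743} = \sqrt{3743}$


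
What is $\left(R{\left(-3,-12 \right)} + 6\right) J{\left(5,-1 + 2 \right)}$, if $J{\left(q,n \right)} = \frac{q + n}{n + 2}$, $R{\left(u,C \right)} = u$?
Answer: $6$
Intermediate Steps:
$J{\left(q,n \right)} = \frac{n + q}{2 + n}$
$\left(R{\left(-3,-12 \right)} + 6\right) J{\left(5,-1 + 2 \right)} = \left(-3 + 6\right) \frac{\left(-1 + 2\right) + 5}{2 + \left(-1 + 2\right)} = 3 \frac{1 + 5}{2 + 1} = 3 \cdot \frac{1}{3} \cdot 6 = 3 \cdot 2 = 6$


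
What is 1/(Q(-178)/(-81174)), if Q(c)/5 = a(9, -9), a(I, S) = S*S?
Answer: -27058/135 ≈ -200.43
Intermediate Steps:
a(I, S) = S²
Q(c) = 405 (Q(c) = 5*(-9)² = 5*81 = 405)
1/(Q(-178)/(-81174)) = 1/(405/(-81174)) = 1/(405*(-1/81174)) = 1/(-135/27058) = -27058/135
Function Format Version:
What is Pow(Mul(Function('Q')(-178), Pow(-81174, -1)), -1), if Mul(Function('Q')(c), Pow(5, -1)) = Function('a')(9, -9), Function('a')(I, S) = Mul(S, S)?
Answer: Rational(-27058, 135) ≈ -200.43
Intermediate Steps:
Function('a')(I, S) = Pow(S, 2)
Function('Q')(c) = 405 (Function('Q')(c) = Mul(5, Pow(-9, 2)) = Mul(5, 81) = 405)
Pow(Mul(Function('Q')(-178), Pow(-81174, -1)), -1) = Pow(Mul(405, Pow(-81174, -1)), -1) = Pow(Mul(405, Rational(-1, 81174)), -1) = Pow(Rational(-135, 27058), -1) = Rational(-27058, 135)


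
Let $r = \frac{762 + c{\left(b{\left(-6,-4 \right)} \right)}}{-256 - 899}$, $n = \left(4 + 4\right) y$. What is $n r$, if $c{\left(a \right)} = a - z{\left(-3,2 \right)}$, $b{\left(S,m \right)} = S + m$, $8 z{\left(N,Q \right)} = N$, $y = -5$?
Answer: $\frac{6019}{231} \approx 26.056$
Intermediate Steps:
$z{\left(N,Q \right)} = \frac{N}{8}$
$c{\left(a \right)} = \frac{3}{8} + a$ ($c{\left(a \right)} = a - \frac{1}{8} \left(-3\right) = a - - \frac{3}{8} = a + \frac{3}{8} = \frac{3}{8} + a$)
$n = -40$ ($n = \left(4 + 4\right) \left(-5\right) = 8 \left(-5\right) = -40$)
$r = - \frac{6019}{9240}$ ($r = \frac{762 + \left(\frac{3}{8} - 10\right)}{-256 - 899} = \frac{762 + \left(\frac{3}{8} - 10\right)}{-1155} = \left(762 - \frac{77}{8}\right) \left(- \frac{1}{1155}\right) = \frac{6019}{8} \left(- \frac{1}{1155}\right) = - \frac{6019}{9240} \approx -0.65141$)
$n r = \left(-40\right) \left(- \frac{6019}{9240}\right) = \frac{6019}{231}$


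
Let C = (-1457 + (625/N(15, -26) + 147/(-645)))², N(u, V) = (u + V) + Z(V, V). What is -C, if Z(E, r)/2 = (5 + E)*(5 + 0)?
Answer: -4812829436444481/2257675225 ≈ -2.1318e+6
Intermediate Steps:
Z(E, r) = 50 + 10*E (Z(E, r) = 2*((5 + E)*(5 + 0)) = 2*((5 + E)*5) = 2*(25 + 5*E) = 50 + 10*E)
N(u, V) = 50 + u + 11*V (N(u, V) = (u + V) + (50 + 10*V) = (V + u) + (50 + 10*V) = 50 + u + 11*V)
C = 4812829436444481/2257675225 (C = (-1457 + (625/(50 + 15 + 11*(-26)) + 147/(-645)))² = (-1457 + (625/(50 + 15 - 286) + 147*(-1/645)))² = (-1457 + (625/(-221) - 49/215))² = (-1457 + (625*(-1/221) - 49/215))² = (-1457 + (-625/221 - 49/215))² = (-1457 - 145204/47515)² = (-69374559/47515)² = 4812829436444481/2257675225 ≈ 2.1318e+6)
-C = -1*4812829436444481/2257675225 = -4812829436444481/2257675225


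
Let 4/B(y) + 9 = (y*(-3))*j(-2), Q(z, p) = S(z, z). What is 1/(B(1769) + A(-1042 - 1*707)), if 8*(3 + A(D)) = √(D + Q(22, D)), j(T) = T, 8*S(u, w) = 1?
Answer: -172726095360/2091625292927 - 1799456400*I*√27982/2091625292927 ≈ -0.08258 - 0.14391*I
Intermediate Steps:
S(u, w) = ⅛ (S(u, w) = (⅛)*1 = ⅛)
Q(z, p) = ⅛
A(D) = -3 + √(⅛ + D)/8 (A(D) = -3 + √(D + ⅛)/8 = -3 + √(⅛ + D)/8)
B(y) = 4/(-9 + 6*y) (B(y) = 4/(-9 + (y*(-3))*(-2)) = 4/(-9 - 3*y*(-2)) = 4/(-9 + 6*y))
1/(B(1769) + A(-1042 - 1*707)) = 1/(4/(3*(-3 + 2*1769)) + (-3 + √(2 + 16*(-1042 - 1*707))/32)) = 1/(4/(3*(-3 + 3538)) + (-3 + √(2 + 16*(-1042 - 707))/32)) = 1/((4/3)/3535 + (-3 + √(2 + 16*(-1749))/32)) = 1/((4/3)*(1/3535) + (-3 + √(2 - 27984)/32)) = 1/(4/10605 + (-3 + √(-27982)/32)) = 1/(4/10605 + (-3 + (I*√27982)/32)) = 1/(4/10605 + (-3 + I*√27982/32)) = 1/(-31811/10605 + I*√27982/32)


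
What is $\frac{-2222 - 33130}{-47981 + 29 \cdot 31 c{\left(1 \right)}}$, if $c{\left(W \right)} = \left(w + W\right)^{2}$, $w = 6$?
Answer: $\frac{5892}{655} \approx 8.9954$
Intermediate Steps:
$c{\left(W \right)} = \left(6 + W\right)^{2}$
$\frac{-2222 - 33130}{-47981 + 29 \cdot 31 c{\left(1 \right)}} = \frac{-2222 - 33130}{-47981 + 29 \cdot 31 \left(6 + 1\right)^{2}} = - \frac{35352}{-47981 + 899 \cdot 7^{2}} = - \frac{35352}{-47981 + 899 \cdot 49} = - \frac{35352}{-47981 + 44051} = - \frac{35352}{-3930} = \left(-35352\right) \left(- \frac{1}{3930}\right) = \frac{5892}{655}$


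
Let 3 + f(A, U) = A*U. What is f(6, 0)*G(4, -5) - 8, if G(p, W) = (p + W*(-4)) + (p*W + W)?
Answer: -5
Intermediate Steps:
f(A, U) = -3 + A*U
G(p, W) = p - 3*W + W*p (G(p, W) = (p - 4*W) + (W*p + W) = (p - 4*W) + (W + W*p) = p - 3*W + W*p)
f(6, 0)*G(4, -5) - 8 = (-3 + 6*0)*(4 - 3*(-5) - 5*4) - 8 = (-3 + 0)*(4 + 15 - 20) - 8 = -3*(-1) - 8 = 3 - 8 = -5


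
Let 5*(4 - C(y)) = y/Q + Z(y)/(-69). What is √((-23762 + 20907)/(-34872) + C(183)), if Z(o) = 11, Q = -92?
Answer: √2015466805190/668380 ≈ 2.1240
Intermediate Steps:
C(y) = 1391/345 + y/460 (C(y) = 4 - (y/(-92) + 11/(-69))/5 = 4 - (y*(-1/92) + 11*(-1/69))/5 = 4 - (-y/92 - 11/69)/5 = 4 - (-11/69 - y/92)/5 = 4 + (11/345 + y/460) = 1391/345 + y/460)
√((-23762 + 20907)/(-34872) + C(183)) = √((-23762 + 20907)/(-34872) + (1391/345 + (1/460)*183)) = √(-2855*(-1/34872) + (1391/345 + 183/460)) = √(2855/34872 + 6113/1380) = √(6030901/1336760) = √2015466805190/668380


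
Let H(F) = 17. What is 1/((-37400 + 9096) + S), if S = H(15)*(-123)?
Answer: -1/30395 ≈ -3.2900e-5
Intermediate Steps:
S = -2091 (S = 17*(-123) = -2091)
1/((-37400 + 9096) + S) = 1/((-37400 + 9096) - 2091) = 1/(-28304 - 2091) = 1/(-30395) = -1/30395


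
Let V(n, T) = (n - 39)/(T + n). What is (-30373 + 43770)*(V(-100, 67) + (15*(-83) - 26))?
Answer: -560048188/33 ≈ -1.6971e+7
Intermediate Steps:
V(n, T) = (-39 + n)/(T + n)
(-30373 + 43770)*(V(-100, 67) + (15*(-83) - 26)) = (-30373 + 43770)*((-39 - 100)/(67 - 100) + (15*(-83) - 26)) = 13397*(-139/(-33) + (-1245 - 26)) = 13397*(-1/33*(-139) - 1271) = 13397*(139/33 - 1271) = 13397*(-41804/33) = -560048188/33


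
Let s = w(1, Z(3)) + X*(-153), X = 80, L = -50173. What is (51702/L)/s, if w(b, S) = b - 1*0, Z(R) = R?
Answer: 51702/614067347 ≈ 8.4196e-5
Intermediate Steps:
w(b, S) = b (w(b, S) = b + 0 = b)
s = -12239 (s = 1 + 80*(-153) = 1 - 12240 = -12239)
(51702/L)/s = (51702/(-50173))/(-12239) = (51702*(-1/50173))*(-1/12239) = -51702/50173*(-1/12239) = 51702/614067347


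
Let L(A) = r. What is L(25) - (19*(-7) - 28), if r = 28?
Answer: 189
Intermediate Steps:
L(A) = 28
L(25) - (19*(-7) - 28) = 28 - (19*(-7) - 28) = 28 - (-133 - 28) = 28 - 1*(-161) = 28 + 161 = 189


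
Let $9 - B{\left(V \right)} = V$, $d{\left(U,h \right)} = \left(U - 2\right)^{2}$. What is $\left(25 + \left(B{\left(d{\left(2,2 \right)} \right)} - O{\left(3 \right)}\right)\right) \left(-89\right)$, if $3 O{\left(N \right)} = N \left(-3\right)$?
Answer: $-3293$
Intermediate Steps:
$d{\left(U,h \right)} = \left(-2 + U\right)^{2}$
$O{\left(N \right)} = - N$ ($O{\left(N \right)} = \frac{N \left(-3\right)}{3} = \frac{\left(-3\right) N}{3} = - N$)
$B{\left(V \right)} = 9 - V$
$\left(25 + \left(B{\left(d{\left(2,2 \right)} \right)} - O{\left(3 \right)}\right)\right) \left(-89\right) = \left(25 - \left(-9 - 3 + \left(-2 + 2\right)^{2}\right)\right) \left(-89\right) = \left(25 + \left(\left(9 - 0^{2}\right) - -3\right)\right) \left(-89\right) = \left(25 + \left(\left(9 - 0\right) + 3\right)\right) \left(-89\right) = \left(25 + \left(\left(9 + 0\right) + 3\right)\right) \left(-89\right) = \left(25 + \left(9 + 3\right)\right) \left(-89\right) = \left(25 + 12\right) \left(-89\right) = 37 \left(-89\right) = -3293$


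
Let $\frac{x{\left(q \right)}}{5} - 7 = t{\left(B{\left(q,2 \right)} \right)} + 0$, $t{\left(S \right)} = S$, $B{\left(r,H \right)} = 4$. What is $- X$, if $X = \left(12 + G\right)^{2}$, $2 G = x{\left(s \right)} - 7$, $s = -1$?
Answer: $-1296$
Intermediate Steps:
$x{\left(q \right)} = 55$ ($x{\left(q \right)} = 35 + 5 \left(4 + 0\right) = 35 + 5 \cdot 4 = 35 + 20 = 55$)
$G = 24$ ($G = \frac{55 - 7}{2} = \frac{1}{2} \cdot 48 = 24$)
$X = 1296$ ($X = \left(12 + 24\right)^{2} = 36^{2} = 1296$)
$- X = \left(-1\right) 1296 = -1296$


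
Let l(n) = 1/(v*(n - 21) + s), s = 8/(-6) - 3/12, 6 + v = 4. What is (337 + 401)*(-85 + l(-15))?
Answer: -52997994/845 ≈ -62720.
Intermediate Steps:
v = -2 (v = -6 + 4 = -2)
s = -19/12 (s = 8*(-⅙) - 3*1/12 = -4/3 - ¼ = -19/12 ≈ -1.5833)
l(n) = 1/(485/12 - 2*n) (l(n) = 1/(-2*(n - 21) - 19/12) = 1/(-2*(-21 + n) - 19/12) = 1/((42 - 2*n) - 19/12) = 1/(485/12 - 2*n))
(337 + 401)*(-85 + l(-15)) = (337 + 401)*(-85 + 12/(485 - 24*(-15))) = 738*(-85 + 12/(485 + 360)) = 738*(-85 + 12/845) = 738*(-71813/845) = -52997994/845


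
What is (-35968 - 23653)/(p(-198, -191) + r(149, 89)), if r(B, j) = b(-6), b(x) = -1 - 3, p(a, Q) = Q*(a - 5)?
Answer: -59621/38769 ≈ -1.5379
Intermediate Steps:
p(a, Q) = Q*(-5 + a)
b(x) = -4
r(B, j) = -4
(-35968 - 23653)/(p(-198, -191) + r(149, 89)) = (-35968 - 23653)/(-191*(-5 - 198) - 4) = -59621/(-191*(-203) - 4) = -59621/(38773 - 4) = -59621/38769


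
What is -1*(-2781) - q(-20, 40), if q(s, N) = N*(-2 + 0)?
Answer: 2861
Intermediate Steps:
q(s, N) = -2*N (q(s, N) = N*(-2) = -2*N)
-1*(-2781) - q(-20, 40) = -1*(-2781) - (-2)*40 = 2781 - 1*(-80) = 2781 + 80 = 2861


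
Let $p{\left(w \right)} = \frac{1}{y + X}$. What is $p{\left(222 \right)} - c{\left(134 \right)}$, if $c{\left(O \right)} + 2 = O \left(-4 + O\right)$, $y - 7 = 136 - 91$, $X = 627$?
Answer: $- \frac{11826821}{679} \approx -17418.0$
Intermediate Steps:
$y = 52$ ($y = 7 + \left(136 - 91\right) = 7 + 45 = 52$)
$p{\left(w \right)} = \frac{1}{679}$ ($p{\left(w \right)} = \frac{1}{52 + 627} = \frac{1}{679}$)
$c{\left(O \right)} = -2 + O \left(-4 + O\right)$
$p{\left(222 \right)} - c{\left(134 \right)} = \frac{1}{679} - \left(-2 + 134^{2} - 536\right) = \frac{1}{679} - \left(-2 + 17956 - 536\right) = \frac{1}{679} - 17418 = - \frac{11826821}{679}$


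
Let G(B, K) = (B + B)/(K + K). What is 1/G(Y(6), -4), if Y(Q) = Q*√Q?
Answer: -√6/9 ≈ -0.27217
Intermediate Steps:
Y(Q) = Q^(3/2)
G(B, K) = B/K (G(B, K) = (2*B)/((2*K)) = (2*B)*(1/(2*K)) = B/K)
1/G(Y(6), -4) = 1/(6^(3/2)/(-4)) = 1/((6*√6)*(-¼)) = 1/(-3*√6/2) = -√6/9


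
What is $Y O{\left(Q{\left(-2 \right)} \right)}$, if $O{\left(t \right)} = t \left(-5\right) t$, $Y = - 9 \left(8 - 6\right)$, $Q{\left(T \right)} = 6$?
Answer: $3240$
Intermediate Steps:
$Y = -18$ ($Y = \left(-9\right) 2 = -18$)
$O{\left(t \right)} = - 5 t^{2}$ ($O{\left(t \right)} = - 5 t t = - 5 t^{2}$)
$Y O{\left(Q{\left(-2 \right)} \right)} = - 18 \left(- 5 \cdot 6^{2}\right) = - 18 \left(\left(-5\right) 36\right) = \left(-18\right) \left(-180\right) = 3240$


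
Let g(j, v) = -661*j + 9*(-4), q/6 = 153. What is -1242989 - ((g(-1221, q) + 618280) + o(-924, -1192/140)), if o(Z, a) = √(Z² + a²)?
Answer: -2668314 - 2*√261491101/35 ≈ -2.6692e+6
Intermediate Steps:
q = 918 (q = 6*153 = 918)
g(j, v) = -36 - 661*j (g(j, v) = -661*j - 36 = -36 - 661*j)
-1242989 - ((g(-1221, q) + 618280) + o(-924, -1192/140)) = -1242989 - (((-36 - 661*(-1221)) + 618280) + √((-924)² + (-1192/140)²)) = -1242989 - (((-36 + 807081) + 618280) + √(853776 + (-1192*1/140)²)) = -1242989 - ((807045 + 618280) + √(853776 + (-298/35)²)) = -1242989 - (1425325 + √(853776 + 88804/1225)) = -1242989 - (1425325 + √(1045964404/1225)) = -1242989 - (1425325 + 2*√261491101/35) = -1242989 + (-1425325 - 2*√261491101/35) = -2668314 - 2*√261491101/35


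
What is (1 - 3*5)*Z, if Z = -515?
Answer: 7210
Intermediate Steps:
(1 - 3*5)*Z = (1 - 3*5)*(-515) = (1 - 15)*(-515) = -14*(-515) = 7210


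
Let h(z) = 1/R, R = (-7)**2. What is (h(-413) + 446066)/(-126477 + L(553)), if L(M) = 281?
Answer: -21857235/6183604 ≈ -3.5347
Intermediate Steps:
R = 49
h(z) = 1/49
(h(-413) + 446066)/(-126477 + L(553)) = (1/49 + 446066)/(-126477 + 281) = (21857235/49)/(-126196) = (21857235/49)*(-1/126196) = -21857235/6183604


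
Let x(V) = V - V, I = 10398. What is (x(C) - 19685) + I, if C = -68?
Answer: -9287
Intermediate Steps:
x(V) = 0
(x(C) - 19685) + I = (0 - 19685) + 10398 = -19685 + 10398 = -9287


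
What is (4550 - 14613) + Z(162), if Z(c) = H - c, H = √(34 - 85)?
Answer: -10225 + I*√51 ≈ -10225.0 + 7.1414*I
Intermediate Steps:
H = I*√51 (H = √(-51) = I*√51 ≈ 7.1414*I)
Z(c) = -c + I*√51 (Z(c) = I*√51 - c = -c + I*√51)
(4550 - 14613) + Z(162) = (4550 - 14613) + (-1*162 + I*√51) = -10063 + (-162 + I*√51) = -10225 + I*√51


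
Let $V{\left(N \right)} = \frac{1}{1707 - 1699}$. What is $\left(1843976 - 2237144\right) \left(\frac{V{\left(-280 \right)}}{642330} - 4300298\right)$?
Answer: $\frac{181002124030863329}{107055} \approx 1.6907 \cdot 10^{12}$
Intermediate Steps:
$V{\left(N \right)} = \frac{1}{8}$
$\left(1843976 - 2237144\right) \left(\frac{V{\left(-280 \right)}}{642330} - 4300298\right) = \left(1843976 - 2237144\right) \left(\frac{1}{8 \cdot 642330} - 4300298\right) = - 393168 \left(\frac{1}{8} \cdot \frac{1}{642330} - 4300298\right) = - 393168 \left(\frac{1}{5138640} - 4300298\right) = \left(-393168\right) \left(- \frac{22097683314719}{5138640}\right) = \frac{181002124030863329}{107055}$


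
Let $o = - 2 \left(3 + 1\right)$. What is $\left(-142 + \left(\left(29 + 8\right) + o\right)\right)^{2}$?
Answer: $12769$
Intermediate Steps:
$o = -8$ ($o = \left(-2\right) 4 = -8$)
$\left(-142 + \left(\left(29 + 8\right) + o\right)\right)^{2} = \left(-142 + \left(\left(29 + 8\right) - 8\right)\right)^{2} = \left(-142 + \left(37 - 8\right)\right)^{2} = \left(-142 + 29\right)^{2} = \left(-113\right)^{2} = 12769$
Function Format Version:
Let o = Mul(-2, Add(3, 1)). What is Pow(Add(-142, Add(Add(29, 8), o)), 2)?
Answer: 12769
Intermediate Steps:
o = -8 (o = Mul(-2, 4) = -8)
Pow(Add(-142, Add(Add(29, 8), o)), 2) = Pow(Add(-142, Add(Add(29, 8), -8)), 2) = Pow(Add(-142, Add(37, -8)), 2) = Pow(Add(-142, 29), 2) = Pow(-113, 2) = 12769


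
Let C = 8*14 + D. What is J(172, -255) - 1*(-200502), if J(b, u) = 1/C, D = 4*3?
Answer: 24862249/124 ≈ 2.0050e+5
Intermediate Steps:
D = 12
C = 124 (C = 8*14 + 12 = 112 + 12 = 124)
J(b, u) = 1/124
J(172, -255) - 1*(-200502) = 1/124 - 1*(-200502) = 1/124 + 200502 = 24862249/124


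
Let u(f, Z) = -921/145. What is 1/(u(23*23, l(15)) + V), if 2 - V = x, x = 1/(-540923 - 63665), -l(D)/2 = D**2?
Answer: -87665260/381494883 ≈ -0.22979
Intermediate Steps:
l(D) = -2*D**2
u(f, Z) = -921/145 (u(f, Z) = -921*1/145 = -921/145)
x = -1/604588 (x = 1/(-604588) = -1/604588 ≈ -1.6540e-6)
V = 1209177/604588 (V = 2 - 1*(-1/604588) = 2 + 1/604588 = 1209177/604588 ≈ 2.0000)
1/(u(23*23, l(15)) + V) = 1/(-921/145 + 1209177/604588) = 1/(-381494883/87665260) = -87665260/381494883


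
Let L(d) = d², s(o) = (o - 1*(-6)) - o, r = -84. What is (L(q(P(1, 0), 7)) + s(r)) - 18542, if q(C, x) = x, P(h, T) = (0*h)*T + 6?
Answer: -18487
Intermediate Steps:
P(h, T) = 6 (P(h, T) = 0*T + 6 = 0 + 6 = 6)
s(o) = 6 (s(o) = (o + 6) - o = (6 + o) - o = 6)
(L(q(P(1, 0), 7)) + s(r)) - 18542 = (7² + 6) - 18542 = (49 + 6) - 18542 = 55 - 18542 = -18487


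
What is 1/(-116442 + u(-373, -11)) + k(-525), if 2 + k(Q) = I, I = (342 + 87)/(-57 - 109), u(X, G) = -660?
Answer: -22278697/4859733 ≈ -4.5843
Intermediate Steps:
I = -429/166 (I = 429/(-166) = 429*(-1/166) = -429/166 ≈ -2.5843)
k(Q) = -761/166 (k(Q) = -2 - 429/166 = -761/166)
1/(-116442 + u(-373, -11)) + k(-525) = 1/(-116442 - 660) - 761/166 = 1/(-117102) - 761/166 = -1/117102 - 761/166 = -22278697/4859733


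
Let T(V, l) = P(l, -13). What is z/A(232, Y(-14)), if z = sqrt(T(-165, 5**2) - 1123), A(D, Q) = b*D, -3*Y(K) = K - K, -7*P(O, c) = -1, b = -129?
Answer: -I*sqrt(13755)/104748 ≈ -0.0011197*I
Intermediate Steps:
P(O, c) = 1/7 (P(O, c) = -1/7*(-1) = 1/7)
Y(K) = 0 (Y(K) = -(K - K)/3 = -1/3*0 = 0)
A(D, Q) = -129*D
T(V, l) = 1/7
z = 2*I*sqrt(13755)/7 (z = sqrt(1/7 - 1123) = sqrt(-7860/7) = 2*I*sqrt(13755)/7 ≈ 33.509*I)
z/A(232, Y(-14)) = (2*I*sqrt(13755)/7)/((-129*232)) = (2*I*sqrt(13755)/7)/(-29928) = (2*I*sqrt(13755)/7)*(-1/29928) = -I*sqrt(13755)/104748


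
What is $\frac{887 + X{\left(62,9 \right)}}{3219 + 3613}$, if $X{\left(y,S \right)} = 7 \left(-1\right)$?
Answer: $\frac{55}{427} \approx 0.12881$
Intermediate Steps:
$X{\left(y,S \right)} = -7$
$\frac{887 + X{\left(62,9 \right)}}{3219 + 3613} = \frac{887 - 7}{3219 + 3613} = \frac{880}{6832} = 880 \cdot \frac{1}{6832} = \frac{55}{427}$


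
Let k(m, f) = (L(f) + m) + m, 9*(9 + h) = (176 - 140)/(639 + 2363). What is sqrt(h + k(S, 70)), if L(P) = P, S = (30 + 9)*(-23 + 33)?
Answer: sqrt(1894776843)/1501 ≈ 29.000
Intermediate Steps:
S = 390 (S = 39*10 = 390)
h = -13507/1501 (h = -9 + ((176 - 140)/(639 + 2363))/9 = -9 + (36/3002)/9 = -9 + (36*(1/3002))/9 = -9 + (1/9)*(18/1501) = -9 + 2/1501 = -13507/1501 ≈ -8.9987)
k(m, f) = f + 2*m (k(m, f) = (f + m) + m = f + 2*m)
sqrt(h + k(S, 70)) = sqrt(-13507/1501 + (70 + 2*390)) = sqrt(-13507/1501 + (70 + 780)) = sqrt(-13507/1501 + 850) = sqrt(1262343/1501) = sqrt(1894776843)/1501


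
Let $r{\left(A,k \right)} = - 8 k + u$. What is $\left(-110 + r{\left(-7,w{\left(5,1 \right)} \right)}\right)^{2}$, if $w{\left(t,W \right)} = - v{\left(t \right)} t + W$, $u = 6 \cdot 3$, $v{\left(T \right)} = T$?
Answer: $10000$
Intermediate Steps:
$u = 18$
$w{\left(t,W \right)} = W - t^{2}$ ($w{\left(t,W \right)} = - t t + W = - t^{2} + W = W - t^{2}$)
$r{\left(A,k \right)} = 18 - 8 k$ ($r{\left(A,k \right)} = - 8 k + 18 = 18 - 8 k$)
$\left(-110 + r{\left(-7,w{\left(5,1 \right)} \right)}\right)^{2} = \left(-110 - \left(-18 + 8 \left(1 - 5^{2}\right)\right)\right)^{2} = \left(-110 - \left(-18 + 8 \left(1 - 25\right)\right)\right)^{2} = \left(-110 + \left(18 - -192\right)\right)^{2} = \left(-110 + \left(18 + 192\right)\right)^{2} = \left(-110 + 210\right)^{2} = 100^{2} = 10000$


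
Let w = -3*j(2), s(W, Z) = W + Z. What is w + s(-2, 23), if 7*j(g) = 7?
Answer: 18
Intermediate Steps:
j(g) = 1 (j(g) = (⅐)*7 = 1)
w = -3 (w = -3*1 = -3)
w + s(-2, 23) = -3 + (-2 + 23) = -3 + 21 = 18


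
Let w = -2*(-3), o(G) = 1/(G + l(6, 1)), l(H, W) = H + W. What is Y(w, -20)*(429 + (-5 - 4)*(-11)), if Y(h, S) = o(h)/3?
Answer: 176/13 ≈ 13.538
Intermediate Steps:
o(G) = 1/(7 + G) (o(G) = 1/(G + (6 + 1)) = 1/(G + 7) = 1/(7 + G))
w = 6
Y(h, S) = 1/(3*(7 + h)) (Y(h, S) = 1/((7 + h)*3) = (⅓)/(7 + h) = 1/(3*(7 + h)))
Y(w, -20)*(429 + (-5 - 4)*(-11)) = (1/(3*(7 + 6)))*(429 + (-5 - 4)*(-11)) = ((⅓)/13)*(429 - 9*(-11)) = ((⅓)*(1/13))*(429 + 99) = (1/39)*528 = 176/13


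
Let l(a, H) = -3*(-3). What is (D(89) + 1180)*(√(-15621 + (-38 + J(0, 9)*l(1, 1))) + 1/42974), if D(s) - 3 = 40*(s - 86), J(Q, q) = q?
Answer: 1303/42974 + 1303*I*√15578 ≈ 0.030321 + 1.6263e+5*I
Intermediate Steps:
D(s) = -3437 + 40*s (D(s) = 3 + 40*(s - 86) = 3 + 40*(-86 + s) = 3 + (-3440 + 40*s) = -3437 + 40*s)
l(a, H) = 9
(D(89) + 1180)*(√(-15621 + (-38 + J(0, 9)*l(1, 1))) + 1/42974) = ((-3437 + 40*89) + 1180)*(√(-15621 + (-38 + 9*9)) + 1/42974) = ((-3437 + 3560) + 1180)*(√(-15621 + (-38 + 81)) + 1/42974) = (123 + 1180)*(√(-15621 + 43) + 1/42974) = 1303*(√(-15578) + 1/42974) = 1303*(I*√15578 + 1/42974) = 1303*(1/42974 + I*√15578) = 1303/42974 + 1303*I*√15578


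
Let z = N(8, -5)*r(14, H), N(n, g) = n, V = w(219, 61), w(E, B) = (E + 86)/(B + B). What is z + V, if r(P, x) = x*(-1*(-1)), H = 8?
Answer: 133/2 ≈ 66.500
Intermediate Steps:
w(E, B) = (86 + E)/(2*B) (w(E, B) = (86 + E)/((2*B)) = (86 + E)*(1/(2*B)) = (86 + E)/(2*B))
V = 5/2 (V = (1/2)*(86 + 219)/61 = (1/2)*(1/61)*305 = 5/2 ≈ 2.5000)
r(P, x) = x (r(P, x) = x*1 = x)
z = 64 (z = 8*8 = 64)
z + V = 64 + 5/2 = 133/2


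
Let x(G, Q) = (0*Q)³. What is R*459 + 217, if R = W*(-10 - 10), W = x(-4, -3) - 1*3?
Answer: 27757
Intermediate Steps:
x(G, Q) = 0 (x(G, Q) = 0³ = 0)
W = -3 (W = 0 - 1*3 = 0 - 3 = -3)
R = 60 (R = -3*(-10 - 10) = -3*(-20) = 60)
R*459 + 217 = 60*459 + 217 = 27540 + 217 = 27757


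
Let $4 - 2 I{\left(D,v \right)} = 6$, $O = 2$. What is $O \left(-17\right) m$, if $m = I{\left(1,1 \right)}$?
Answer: $34$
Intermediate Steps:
$I{\left(D,v \right)} = -1$ ($I{\left(D,v \right)} = 2 - 3 = -1$)
$m = -1$
$O \left(-17\right) m = 2 \left(-17\right) \left(-1\right) = \left(-34\right) \left(-1\right) = 34$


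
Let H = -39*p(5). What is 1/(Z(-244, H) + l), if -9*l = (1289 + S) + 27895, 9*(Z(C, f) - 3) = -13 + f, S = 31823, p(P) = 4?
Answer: -3/20383 ≈ -0.00014718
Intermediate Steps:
H = -156 (H = -39*4 = -156)
Z(C, f) = 14/9 + f/9 (Z(C, f) = 3 + (-13 + f)/9 = 3 + (-13/9 + f/9) = 14/9 + f/9)
l = -61007/9 (l = -((1289 + 31823) + 27895)/9 = -(33112 + 27895)/9 = -1/9*61007 = -61007/9 ≈ -6778.6)
1/(Z(-244, H) + l) = 1/((14/9 + (1/9)*(-156)) - 61007/9) = 1/((14/9 - 52/3) - 61007/9) = 1/(-142/9 - 61007/9) = 1/(-20383/3) = -3/20383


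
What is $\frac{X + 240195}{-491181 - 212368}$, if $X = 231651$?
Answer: $- \frac{471846}{703549} \approx -0.67067$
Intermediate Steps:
$\frac{X + 240195}{-491181 - 212368} = \frac{231651 + 240195}{-491181 - 212368} = \frac{471846}{-703549} = 471846 \left(- \frac{1}{703549}\right) = - \frac{471846}{703549}$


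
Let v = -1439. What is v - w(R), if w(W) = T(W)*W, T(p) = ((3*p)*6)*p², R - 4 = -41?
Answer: -33736337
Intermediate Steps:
R = -37 (R = 4 - 41 = -37)
T(p) = 18*p³ (T(p) = (18*p)*p² = 18*p³)
w(W) = 18*W⁴ (w(W) = (18*W³)*W = 18*W⁴)
v - w(R) = -1439 - 18*(-37)⁴ = -1439 - 18*1874161 = -1439 - 1*33734898 = -1439 - 33734898 = -33736337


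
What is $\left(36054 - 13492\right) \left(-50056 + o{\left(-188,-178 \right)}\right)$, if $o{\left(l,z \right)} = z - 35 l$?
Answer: $-984921548$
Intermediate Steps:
$o{\left(l,z \right)} = z - 35 l$
$\left(36054 - 13492\right) \left(-50056 + o{\left(-188,-178 \right)}\right) = \left(36054 - 13492\right) \left(-50056 - -6402\right) = 22562 \left(-50056 + \left(-178 + 6580\right)\right) = 22562 \left(-50056 + 6402\right) = 22562 \left(-43654\right) = -984921548$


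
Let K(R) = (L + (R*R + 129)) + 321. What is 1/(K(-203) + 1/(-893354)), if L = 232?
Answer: 893354/37423492413 ≈ 2.3871e-5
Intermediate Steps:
K(R) = 682 + R**2 (K(R) = (232 + (R*R + 129)) + 321 = (232 + (R**2 + 129)) + 321 = (232 + (129 + R**2)) + 321 = (361 + R**2) + 321 = 682 + R**2)
1/(K(-203) + 1/(-893354)) = 1/((682 + (-203)**2) + 1/(-893354)) = 1/((682 + 41209) - 1/893354) = 1/(41891 - 1/893354) = 1/(37423492413/893354) = 893354/37423492413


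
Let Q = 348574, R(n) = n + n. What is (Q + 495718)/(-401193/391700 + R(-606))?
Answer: -330709176400/475141593 ≈ -696.02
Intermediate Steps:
R(n) = 2*n
(Q + 495718)/(-401193/391700 + R(-606)) = (348574 + 495718)/(-401193/391700 + 2*(-606)) = 844292/(-401193*1/391700 - 1212) = 844292/(-401193/391700 - 1212) = 844292/(-475141593/391700) = 844292*(-391700/475141593) = -330709176400/475141593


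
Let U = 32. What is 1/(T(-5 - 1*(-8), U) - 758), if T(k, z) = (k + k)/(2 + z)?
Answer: -17/12883 ≈ -0.0013196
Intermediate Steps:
T(k, z) = 2*k/(2 + z) (T(k, z) = (2*k)/(2 + z) = 2*k/(2 + z))
1/(T(-5 - 1*(-8), U) - 758) = 1/(2*(-5 - 1*(-8))/(2 + 32) - 758) = 1/(2*(-5 + 8)/34 - 758) = 1/(2*3*(1/34) - 758) = 1/(3/17 - 758) = 1/(-12883/17) = -17/12883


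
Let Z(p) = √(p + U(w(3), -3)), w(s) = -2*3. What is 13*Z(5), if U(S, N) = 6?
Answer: 13*√11 ≈ 43.116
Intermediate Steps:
w(s) = -6
Z(p) = √(6 + p) (Z(p) = √(p + 6) = √(6 + p))
13*Z(5) = 13*√(6 + 5) = 13*√11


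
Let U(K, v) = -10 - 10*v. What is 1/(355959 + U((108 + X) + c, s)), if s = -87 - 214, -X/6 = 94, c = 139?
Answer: 1/358959 ≈ 2.7858e-6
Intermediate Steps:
X = -564 (X = -6*94 = -564)
s = -301
1/(355959 + U((108 + X) + c, s)) = 1/(355959 + (-10 - 10*(-301))) = 1/(355959 + (-10 + 3010)) = 1/(355959 + 3000) = 1/358959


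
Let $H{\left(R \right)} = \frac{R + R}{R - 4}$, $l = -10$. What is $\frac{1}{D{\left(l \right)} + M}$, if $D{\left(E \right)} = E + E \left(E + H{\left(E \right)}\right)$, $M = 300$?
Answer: $\frac{7}{2630} \approx 0.0026616$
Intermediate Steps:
$H{\left(R \right)} = \frac{2 R}{-4 + R}$
$D{\left(E \right)} = E + E \left(E + \frac{2 E}{-4 + E}\right)$
$\frac{1}{D{\left(l \right)} + M} = \frac{1}{- \frac{10 \left(-4 + \left(-10\right)^{2} - -10\right)}{-4 - 10} + 300} = \frac{1}{- \frac{10 \left(-4 + 100 + 10\right)}{-14} + 300} = \frac{1}{\left(-10\right) \left(- \frac{1}{14}\right) 106 + 300} = \frac{1}{\frac{530}{7} + 300} = \frac{1}{\frac{2630}{7}} = \frac{7}{2630}$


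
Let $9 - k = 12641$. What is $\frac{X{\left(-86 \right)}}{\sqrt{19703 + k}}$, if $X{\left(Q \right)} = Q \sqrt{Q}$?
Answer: $- \frac{86 i \sqrt{608106}}{7071} \approx - 9.4843 i$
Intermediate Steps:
$k = -12632$ ($k = 9 - 12641 = -12632$)
$X{\left(Q \right)} = Q^{\frac{3}{2}}$
$\frac{X{\left(-86 \right)}}{\sqrt{19703 + k}} = \frac{\left(-86\right)^{\frac{3}{2}}}{\sqrt{19703 - 12632}} = \frac{\left(-86\right) i \sqrt{86}}{\sqrt{7071}} = - 86 i \sqrt{86} \frac{\sqrt{7071}}{7071} = - \frac{86 i \sqrt{608106}}{7071}$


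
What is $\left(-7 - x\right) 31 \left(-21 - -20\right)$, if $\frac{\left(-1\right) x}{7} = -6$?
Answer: $1519$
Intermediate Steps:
$x = 42$ ($x = \left(-7\right) \left(-6\right) = 42$)
$\left(-7 - x\right) 31 \left(-21 - -20\right) = \left(-7 - 42\right) 31 \left(-21 - -20\right) = \left(-7 - 42\right) 31 \left(-21 + 20\right) = \left(-49\right) 31 \left(-1\right) = \left(-1519\right) \left(-1\right) = 1519$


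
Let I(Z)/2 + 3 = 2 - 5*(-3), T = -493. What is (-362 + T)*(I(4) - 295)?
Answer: 228285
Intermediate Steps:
I(Z) = 28 (I(Z) = -6 + 2*(2 - 5*(-3)) = -6 + 2*(2 + 15) = -6 + 2*17 = -6 + 34 = 28)
(-362 + T)*(I(4) - 295) = (-362 - 493)*(28 - 295) = -855*(-267) = 228285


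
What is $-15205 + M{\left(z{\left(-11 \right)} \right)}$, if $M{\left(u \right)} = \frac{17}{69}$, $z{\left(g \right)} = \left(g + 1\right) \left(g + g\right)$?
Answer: $- \frac{1049128}{69} \approx -15205.0$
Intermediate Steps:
$z{\left(g \right)} = 2 g \left(1 + g\right)$ ($z{\left(g \right)} = \left(1 + g\right) 2 g = 2 g \left(1 + g\right)$)
$M{\left(u \right)} = \frac{17}{69}$ ($M{\left(u \right)} = 17 \cdot \frac{1}{69} = \frac{17}{69}$)
$-15205 + M{\left(z{\left(-11 \right)} \right)} = -15205 + \frac{17}{69} = - \frac{1049128}{69}$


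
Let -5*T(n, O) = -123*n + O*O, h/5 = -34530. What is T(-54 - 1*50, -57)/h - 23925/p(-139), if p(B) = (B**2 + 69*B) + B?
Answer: -2277711891/919936750 ≈ -2.4759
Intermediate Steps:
h = -172650 (h = 5*(-34530) = -172650)
p(B) = B**2 + 70*B
T(n, O) = -O**2/5 + 123*n/5 (T(n, O) = -(-123*n + O*O)/5 = -(-123*n + O**2)/5 = -(O**2 - 123*n)/5 = -O**2/5 + 123*n/5)
T(-54 - 1*50, -57)/h - 23925/p(-139) = (-1/5*(-57)**2 + 123*(-54 - 1*50)/5)/(-172650) - 23925*(-1/(139*(70 - 139))) = (-1/5*3249 + 123*(-54 - 50)/5)*(-1/172650) - 23925/((-139*(-69))) = (-3249/5 + (123/5)*(-104))*(-1/172650) - 23925/9591 = (-3249/5 - 12792/5)*(-1/172650) - 23925*1/9591 = -16041/5*(-1/172650) - 7975/3197 = 5347/287750 - 7975/3197 = -2277711891/919936750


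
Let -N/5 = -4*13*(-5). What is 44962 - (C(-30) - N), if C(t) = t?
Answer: 43692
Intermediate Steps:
N = -1300 (N = -5*(-4*13)*(-5) = -(-260)*(-5) = -5*260 = -1300)
44962 - (C(-30) - N) = 44962 - (-30 - 1*(-1300)) = 44962 - (-30 + 1300) = 44962 - 1*1270 = 44962 - 1270 = 43692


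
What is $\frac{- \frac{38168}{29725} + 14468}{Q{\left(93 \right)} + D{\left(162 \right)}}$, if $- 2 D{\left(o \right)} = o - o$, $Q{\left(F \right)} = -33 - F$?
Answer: $- \frac{3412882}{29725} \approx -114.82$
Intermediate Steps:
$D{\left(o \right)} = 0$ ($D{\left(o \right)} = - \frac{o - o}{2} = \left(- \frac{1}{2}\right) 0 = 0$)
$\frac{- \frac{38168}{29725} + 14468}{Q{\left(93 \right)} + D{\left(162 \right)}} = \frac{- \frac{38168}{29725} + 14468}{\left(-33 - 93\right) + 0} = \frac{\left(-38168\right) \frac{1}{29725} + 14468}{\left(-33 - 93\right) + 0} = \frac{- \frac{38168}{29725} + 14468}{-126 + 0} = \frac{430023132}{29725 \left(-126\right)} = \frac{430023132}{29725} \left(- \frac{1}{126}\right) = - \frac{3412882}{29725}$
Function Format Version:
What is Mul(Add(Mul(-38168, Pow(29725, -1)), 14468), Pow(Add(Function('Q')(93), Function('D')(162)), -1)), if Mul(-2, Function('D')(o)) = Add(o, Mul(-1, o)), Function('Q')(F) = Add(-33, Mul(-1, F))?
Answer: Rational(-3412882, 29725) ≈ -114.82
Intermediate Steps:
Function('D')(o) = 0 (Function('D')(o) = Mul(Rational(-1, 2), Add(o, Mul(-1, o))) = Mul(Rational(-1, 2), 0) = 0)
Mul(Add(Mul(-38168, Pow(29725, -1)), 14468), Pow(Add(Function('Q')(93), Function('D')(162)), -1)) = Mul(Add(Mul(-38168, Pow(29725, -1)), 14468), Pow(Add(Add(-33, Mul(-1, 93)), 0), -1)) = Mul(Add(Mul(-38168, Rational(1, 29725)), 14468), Pow(Add(Add(-33, -93), 0), -1)) = Mul(Add(Rational(-38168, 29725), 14468), Pow(Add(-126, 0), -1)) = Mul(Rational(430023132, 29725), Pow(-126, -1)) = Mul(Rational(430023132, 29725), Rational(-1, 126)) = Rational(-3412882, 29725)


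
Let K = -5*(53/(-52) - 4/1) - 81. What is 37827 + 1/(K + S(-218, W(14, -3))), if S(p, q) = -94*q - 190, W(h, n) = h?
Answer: 3072271061/81219 ≈ 37827.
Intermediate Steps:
S(p, q) = -190 - 94*q
K = -2907/52 (K = -5*(53*(-1/52) - 4*1) - 81 = -5*(-53/52 - 4) - 81 = -5*(-261/52) - 81 = 1305/52 - 81 = -2907/52 ≈ -55.904)
37827 + 1/(K + S(-218, W(14, -3))) = 37827 + 1/(-2907/52 + (-190 - 94*14)) = 37827 + 1/(-2907/52 + (-190 - 1316)) = 37827 + 1/(-2907/52 - 1506) = 37827 + 1/(-81219/52) = 37827 - 52/81219 = 3072271061/81219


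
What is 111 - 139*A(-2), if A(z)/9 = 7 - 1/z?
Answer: -18543/2 ≈ -9271.5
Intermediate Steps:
A(z) = 63 - 9/z (A(z) = 9*(7 - 1/z) = 63 - 9/z)
111 - 139*A(-2) = 111 - 139*(63 - 9/(-2)) = 111 - 139*(63 - 9*(-1/2)) = 111 - 139*(63 + 9/2) = 111 - 139*135/2 = 111 - 18765/2 = -18543/2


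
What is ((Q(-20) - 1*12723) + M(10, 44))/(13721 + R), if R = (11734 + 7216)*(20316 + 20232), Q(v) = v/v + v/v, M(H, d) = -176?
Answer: -12897/768398321 ≈ -1.6784e-5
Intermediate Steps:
Q(v) = 2 (Q(v) = 1 + 1 = 2)
R = 768384600 (R = 18950*40548 = 768384600)
((Q(-20) - 1*12723) + M(10, 44))/(13721 + R) = ((2 - 1*12723) - 176)/(13721 + 768384600) = ((2 - 12723) - 176)/768398321 = (-12721 - 176)*(1/768398321) = -12897*1/768398321 = -12897/768398321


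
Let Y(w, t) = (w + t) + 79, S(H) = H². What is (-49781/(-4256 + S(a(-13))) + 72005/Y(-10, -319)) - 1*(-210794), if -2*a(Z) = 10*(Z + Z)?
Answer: 66539695753/316100 ≈ 2.1050e+5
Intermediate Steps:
a(Z) = -10*Z (a(Z) = -5*(Z + Z) = -5*2*Z = -10*Z)
Y(w, t) = 79 + t + w (Y(w, t) = (t + w) + 79 = 79 + t + w)
(-49781/(-4256 + S(a(-13))) + 72005/Y(-10, -319)) - 1*(-210794) = (-49781/(-4256 + (-10*(-13))²) + 72005/(79 - 319 - 10)) - 1*(-210794) = (-49781/(-4256 + 130²) + 72005/(-250)) + 210794 = (-49781/(-4256 + 16900) + 72005*(-1/250)) + 210794 = (-49781/12644 - 14401/50) + 210794 = -92287647/316100 + 210794 = 66539695753/316100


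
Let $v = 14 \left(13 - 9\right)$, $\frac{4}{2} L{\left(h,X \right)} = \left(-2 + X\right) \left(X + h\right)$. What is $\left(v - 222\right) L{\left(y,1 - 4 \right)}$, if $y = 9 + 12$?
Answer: $7470$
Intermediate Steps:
$y = 21$
$L{\left(h,X \right)} = \frac{\left(-2 + X\right) \left(X + h\right)}{2}$
$v = 56$ ($v = 14 \cdot 4 = 56$)
$\left(v - 222\right) L{\left(y,1 - 4 \right)} = \left(56 - 222\right) \left(\frac{\left(1 - 4\right)^{2}}{2} - \left(1 - 4\right) - 21 + \frac{1}{2} \left(1 - 4\right) 21\right) = - 166 \left(\frac{\left(-3\right)^{2}}{2} - -3 - 21 + \frac{1}{2} \left(-3\right) 21\right) = - 166 \left(\frac{1}{2} \cdot 9 + 3 - 21 - \frac{63}{2}\right) = - 166 \left(\frac{9}{2} + 3 - 21 - \frac{63}{2}\right) = \left(-166\right) \left(-45\right) = 7470$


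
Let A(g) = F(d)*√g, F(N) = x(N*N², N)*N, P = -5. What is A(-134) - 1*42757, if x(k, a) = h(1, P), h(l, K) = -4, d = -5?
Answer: -42757 + 20*I*√134 ≈ -42757.0 + 231.52*I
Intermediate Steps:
x(k, a) = -4
F(N) = -4*N
A(g) = 20*√g (A(g) = (-4*(-5))*√g = 20*√g)
A(-134) - 1*42757 = 20*√(-134) - 1*42757 = 20*(I*√134) - 42757 = 20*I*√134 - 42757 = -42757 + 20*I*√134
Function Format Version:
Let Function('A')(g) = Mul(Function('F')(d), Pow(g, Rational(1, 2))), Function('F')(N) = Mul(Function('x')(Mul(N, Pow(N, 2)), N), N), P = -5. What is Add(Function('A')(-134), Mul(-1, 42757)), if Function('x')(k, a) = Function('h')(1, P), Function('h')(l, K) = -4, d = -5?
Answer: Add(-42757, Mul(20, I, Pow(134, Rational(1, 2)))) ≈ Add(-42757., Mul(231.52, I))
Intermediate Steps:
Function('x')(k, a) = -4
Function('F')(N) = Mul(-4, N)
Function('A')(g) = Mul(20, Pow(g, Rational(1, 2))) (Function('A')(g) = Mul(Mul(-4, -5), Pow(g, Rational(1, 2))) = Mul(20, Pow(g, Rational(1, 2))))
Add(Function('A')(-134), Mul(-1, 42757)) = Add(Mul(20, Pow(-134, Rational(1, 2))), Mul(-1, 42757)) = Add(Mul(20, Mul(I, Pow(134, Rational(1, 2)))), -42757) = Add(Mul(20, I, Pow(134, Rational(1, 2))), -42757) = Add(-42757, Mul(20, I, Pow(134, Rational(1, 2))))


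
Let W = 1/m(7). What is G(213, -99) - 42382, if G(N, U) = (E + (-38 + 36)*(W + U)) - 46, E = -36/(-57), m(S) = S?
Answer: -5616544/133 ≈ -42230.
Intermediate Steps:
E = 12/19 (E = -36*(-1/57) = 12/19 ≈ 0.63158)
W = ⅐ (W = 1/7 = ⅐ ≈ 0.14286)
G(N, U) = -6072/133 - 2*U (G(N, U) = (12/19 + (-38 + 36)*(⅐ + U)) - 46 = (12/19 - 2*(⅐ + U)) - 46 = (12/19 + (-2/7 - 2*U)) - 46 = (46/133 - 2*U) - 46 = -6072/133 - 2*U)
G(213, -99) - 42382 = (-6072/133 - 2*(-99)) - 42382 = (-6072/133 + 198) - 42382 = 20262/133 - 42382 = -5616544/133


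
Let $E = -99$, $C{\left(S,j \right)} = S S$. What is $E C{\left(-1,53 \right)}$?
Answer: $-99$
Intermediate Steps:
$C{\left(S,j \right)} = S^{2}$
$E C{\left(-1,53 \right)} = - 99 \left(-1\right)^{2} = \left(-99\right) 1 = -99$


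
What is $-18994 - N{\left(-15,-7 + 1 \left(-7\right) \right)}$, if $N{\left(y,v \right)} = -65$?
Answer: $-18929$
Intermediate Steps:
$-18994 - N{\left(-15,-7 + 1 \left(-7\right) \right)} = -18994 - -65 = -18994 + 65 = -18929$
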